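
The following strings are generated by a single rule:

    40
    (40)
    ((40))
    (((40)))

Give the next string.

Each term wraps the previous one in ( on the left and ) on the right.
One more step from (((40))) gives the answer.

((((40))))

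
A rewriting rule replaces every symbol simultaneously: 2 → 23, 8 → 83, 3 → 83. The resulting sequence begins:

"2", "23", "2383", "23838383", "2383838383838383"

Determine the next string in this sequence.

23838383838383838383838383838383

φ(2383838383838383) expands symbol-by-symbol to 23 83 83 83 83 83 83 83 83 83 83 83 83 83 83 83; joining the 16 pieces gives the next term.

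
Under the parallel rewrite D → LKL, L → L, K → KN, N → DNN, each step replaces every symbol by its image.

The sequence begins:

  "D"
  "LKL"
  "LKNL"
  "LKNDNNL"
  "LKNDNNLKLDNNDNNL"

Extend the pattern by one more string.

Rewriting the 16 symbols of LKNDNNLKLDNNDNNL one by one yields L KN DNN LKL DNN DNN L KN L LKL DNN DNN LKL DNN DNN L; concatenated:

LKNDNNLKLDNNDNNLKNLLKLDNNDNNLKLDNNDNNL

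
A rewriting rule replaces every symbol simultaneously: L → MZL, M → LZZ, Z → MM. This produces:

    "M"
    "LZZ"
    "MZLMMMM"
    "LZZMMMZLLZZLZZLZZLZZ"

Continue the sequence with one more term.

Rewriting the 20 symbols of LZZMMMZLLZZLZZLZZLZZ one by one yields MZL MM MM LZZ LZZ LZZ MM MZL MZL MM MM MZL MM MM MZL MM MM MZL MM MM; concatenated:

MZLMMMMLZZLZZLZZMMMZLMZLMMMMMZLMMMMMZLMMMMMZLMMMM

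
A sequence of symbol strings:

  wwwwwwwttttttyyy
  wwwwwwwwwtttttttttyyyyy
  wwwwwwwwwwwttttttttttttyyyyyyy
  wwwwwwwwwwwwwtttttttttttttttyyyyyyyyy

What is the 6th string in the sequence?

wwwwwwwwwwwwwwwwwtttttttttttttttttttttyyyyyyyyyyyyy

Reading off run lengths: w runs 7, 9, 11, 13; t runs 6, 9, 12, 15; y runs 3, 5, 7, 9 — each is linear in n, where the shown terms are n = 2, 3, 4, 5.
For term 6, n = 7, so the run lengths are 17, 21, 13.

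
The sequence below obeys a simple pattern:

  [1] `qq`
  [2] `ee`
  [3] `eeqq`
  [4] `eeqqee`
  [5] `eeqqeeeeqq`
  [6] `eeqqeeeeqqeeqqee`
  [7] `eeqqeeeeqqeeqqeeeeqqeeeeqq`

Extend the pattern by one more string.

eeqqeeeeqqeeqqeeeeqqeeeeqqeeqqeeeeqqeeqqee

This is a Fibonacci-style word recurrence s(k) = s(k−1)·s(k−2): e.g. ee·qq = eeqq.
So term 8 is eeqqeeeeqqeeqqeeeeqqeeeeqq·eeqqeeeeqqeeqqee.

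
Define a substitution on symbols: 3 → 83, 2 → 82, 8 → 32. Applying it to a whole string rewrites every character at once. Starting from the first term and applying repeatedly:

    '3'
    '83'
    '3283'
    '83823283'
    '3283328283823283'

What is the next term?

Rewriting the 16 symbols of 3283328283823283 one by one yields 83 82 32 83 83 82 32 82 32 83 32 82 83 82 32 83; concatenated:

83823283838232823283328283823283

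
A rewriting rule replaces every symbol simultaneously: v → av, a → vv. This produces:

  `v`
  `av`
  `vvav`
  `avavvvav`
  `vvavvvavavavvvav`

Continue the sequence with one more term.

Rewriting the 16 symbols of vvavvvavavavvvav one by one yields av av vv av av av vv av vv av vv av av av vv av; concatenated:

avavvvavavavvvavvvavvvavavavvvav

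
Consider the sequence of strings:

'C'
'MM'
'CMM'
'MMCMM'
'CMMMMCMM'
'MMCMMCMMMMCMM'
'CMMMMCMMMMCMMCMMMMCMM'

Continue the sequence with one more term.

MMCMMCMMMMCMMCMMMMCMMMMCMMCMMMMCMM

From term 3 onward, concatenate the second-to-last term with the last: C·MM = CMM, MM·CMM = MMCMM, …
The next term joins MMCMMCMMMMCMM and CMMMMCMMMMCMMCMMMMCMM.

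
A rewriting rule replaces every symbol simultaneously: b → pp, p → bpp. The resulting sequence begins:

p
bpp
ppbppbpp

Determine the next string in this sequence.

Rewriting each symbol of ppbppbpp: p→bpp, p→bpp, b→pp, p→bpp, p→bpp, b→pp, p→bpp, p→bpp, which concatenates to bpp bpp pp bpp bpp pp bpp bpp.

bppbppppbppbppppbppbpp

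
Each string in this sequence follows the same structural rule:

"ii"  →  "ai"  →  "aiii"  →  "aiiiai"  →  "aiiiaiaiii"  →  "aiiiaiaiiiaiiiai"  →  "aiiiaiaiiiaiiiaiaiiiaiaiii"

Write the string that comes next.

This is a Fibonacci-style word recurrence s(k) = s(k−1)·s(k−2): e.g. ai·ii = aiii.
Continuing: aiiiaiaiiiaiiiaiaiiiaiaiii · aiiiaiaiiiaiiiai gives term 8.

aiiiaiaiiiaiiiaiaiiiaiaiiiaiiiaiaiiiaiiiai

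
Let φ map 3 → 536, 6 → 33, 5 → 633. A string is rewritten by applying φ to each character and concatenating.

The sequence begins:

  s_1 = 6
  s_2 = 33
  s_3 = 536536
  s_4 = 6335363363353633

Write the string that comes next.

Rewriting the 16 symbols of 6335363363353633 one by one yields 33 536 536 633 536 33 536 536 33 536 536 633 536 33 536 536; concatenated:

33536536633536335365363353653663353633536536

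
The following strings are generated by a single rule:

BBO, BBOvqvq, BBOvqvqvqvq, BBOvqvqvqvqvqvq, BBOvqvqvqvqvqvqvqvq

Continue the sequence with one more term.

Each term is the previous one with vqvq appended.
Applying this once more to BBOvqvqvqvqvqvqvqvq:

BBOvqvqvqvqvqvqvqvqvqvq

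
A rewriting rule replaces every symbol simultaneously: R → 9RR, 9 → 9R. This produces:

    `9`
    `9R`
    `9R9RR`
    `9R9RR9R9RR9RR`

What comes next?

Rewriting the 13 symbols of 9R9RR9R9RR9RR one by one yields 9R 9RR 9R 9RR 9RR 9R 9RR 9R 9RR 9RR 9R 9RR 9RR; concatenated:

9R9RR9R9RR9RR9R9RR9R9RR9RR9R9RR9RR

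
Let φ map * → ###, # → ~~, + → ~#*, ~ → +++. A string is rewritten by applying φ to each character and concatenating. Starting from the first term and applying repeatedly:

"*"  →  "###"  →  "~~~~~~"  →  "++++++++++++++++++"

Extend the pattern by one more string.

φ(++++++++++++++++++) expands symbol-by-symbol to ~#* ~#* ~#* ~#* ~#* ~#* ~#* ~#* ~#* ~#* ~#* ~#* ~#* ~#* ~#* ~#* ~#* ~#*; joining the 18 pieces gives the next term.

~#*~#*~#*~#*~#*~#*~#*~#*~#*~#*~#*~#*~#*~#*~#*~#*~#*~#*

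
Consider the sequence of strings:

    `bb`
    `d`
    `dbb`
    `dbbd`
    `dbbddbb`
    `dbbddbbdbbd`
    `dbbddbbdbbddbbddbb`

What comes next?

From term 3 onward, concatenate the last term with the second-to-last: d·bb = dbb, dbb·d = dbbd, …
So term 8 is dbbddbbdbbddbbddbb·dbbddbbdbbd.

dbbddbbdbbddbbddbbdbbddbbdbbd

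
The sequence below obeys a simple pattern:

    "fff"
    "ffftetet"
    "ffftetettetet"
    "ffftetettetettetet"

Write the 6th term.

ffftetettetettetettetettetet

Every step adds tetet to the end: s(k+1) = s(k)·tetet.
From ffftetettetettetet, 2 further steps: ffftetettetettetet → ffftetettetettetettetet → (answer).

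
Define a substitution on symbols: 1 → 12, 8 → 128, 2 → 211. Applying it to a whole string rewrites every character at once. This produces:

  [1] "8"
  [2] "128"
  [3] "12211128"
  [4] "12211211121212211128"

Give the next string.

Rewriting the 20 symbols of 12211211121212211128 one by one yields 12 211 211 12 12 211 12 12 12 211 12 211 12 211 211 12 12 12 211 128; concatenated:

1221121112122111212122111221112211211121212211128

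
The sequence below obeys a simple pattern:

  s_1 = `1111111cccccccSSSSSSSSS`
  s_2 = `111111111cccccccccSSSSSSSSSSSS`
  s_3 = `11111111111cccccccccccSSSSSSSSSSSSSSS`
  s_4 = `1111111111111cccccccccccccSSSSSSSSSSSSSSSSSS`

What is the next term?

111111111111111cccccccccccccccSSSSSSSSSSSSSSSSSSSSS

Each string has the form 1^{2n+1} c^{2n+1} S^{3n}, where the shown terms are n = 3, 4, 5, 6.
For the next term, n = 7, so the run lengths are 15, 15, 21.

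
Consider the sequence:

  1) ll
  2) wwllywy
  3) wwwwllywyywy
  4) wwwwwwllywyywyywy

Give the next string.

Every step adds ww to the front and ywy to the end of the previous string.
Applying this once more to wwwwwwllywyywyywy:

wwwwwwwwllywyywyywyywy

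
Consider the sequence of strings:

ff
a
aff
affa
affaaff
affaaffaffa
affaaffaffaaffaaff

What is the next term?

affaaffaffaaffaaffaffaaffaffa

This is a Fibonacci-style word recurrence s(k) = s(k−1)·s(k−2): e.g. a·ff = aff.
Continuing: affaaffaffaaffaaff · affaaffaffa gives term 8.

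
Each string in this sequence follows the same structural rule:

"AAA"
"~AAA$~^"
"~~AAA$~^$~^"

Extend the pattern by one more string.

~~~AAA$~^$~^$~^

Each term wraps the previous one in ~ on the left and $~^ on the right.
One more step from ~~AAA$~^$~^ gives the answer.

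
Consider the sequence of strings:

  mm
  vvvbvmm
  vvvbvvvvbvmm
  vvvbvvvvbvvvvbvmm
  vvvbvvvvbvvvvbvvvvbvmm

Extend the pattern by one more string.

Each term is the previous one with vvvbv prepended.
Applying this once more to vvvbvvvvbvvvvbvvvvbvmm:

vvvbvvvvbvvvvbvvvvbvvvvbvmm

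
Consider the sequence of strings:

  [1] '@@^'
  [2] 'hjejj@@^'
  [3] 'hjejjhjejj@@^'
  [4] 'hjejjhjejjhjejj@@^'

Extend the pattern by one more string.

The strings grow by a fixed prefix hjejj each time.
Applying this once more to hjejjhjejjhjejj@@^:

hjejjhjejjhjejjhjejj@@^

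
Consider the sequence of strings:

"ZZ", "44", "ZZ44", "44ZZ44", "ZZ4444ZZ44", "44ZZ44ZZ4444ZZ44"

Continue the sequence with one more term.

ZZ4444ZZ4444ZZ44ZZ4444ZZ44

This is a Fibonacci-style word recurrence s(k) = s(k−2)·s(k−1): e.g. ZZ·44 = ZZ44.
Continuing: ZZ4444ZZ44 · 44ZZ44ZZ4444ZZ44 gives term 7.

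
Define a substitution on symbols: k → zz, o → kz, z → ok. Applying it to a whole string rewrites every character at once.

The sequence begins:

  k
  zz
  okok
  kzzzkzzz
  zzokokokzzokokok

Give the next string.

φ(zzokokokzzokokok) expands symbol-by-symbol to ok ok kz zz kz zz kz zz ok ok kz zz kz zz kz zz; joining the 16 pieces gives the next term.

okokkzzzkzzzkzzzokokkzzzkzzzkzzz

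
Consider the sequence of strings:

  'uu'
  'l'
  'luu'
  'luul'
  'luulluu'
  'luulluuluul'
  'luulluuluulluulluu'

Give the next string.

luulluuluulluulluuluulluuluul

This is a Fibonacci-style word recurrence s(k) = s(k−1)·s(k−2): e.g. l·uu = luu.
Continuing: luulluuluulluulluu · luulluuluul gives term 8.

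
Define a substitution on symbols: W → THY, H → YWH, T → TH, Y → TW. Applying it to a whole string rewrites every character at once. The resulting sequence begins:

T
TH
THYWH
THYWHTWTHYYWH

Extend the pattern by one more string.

Rewriting the 13 symbols of THYWHTWTHYYWH one by one yields TH YWH TW THY YWH TH THY TH YWH TW TW THY YWH; concatenated:

THYWHTWTHYYWHTHTHYTHYWHTWTWTHYYWH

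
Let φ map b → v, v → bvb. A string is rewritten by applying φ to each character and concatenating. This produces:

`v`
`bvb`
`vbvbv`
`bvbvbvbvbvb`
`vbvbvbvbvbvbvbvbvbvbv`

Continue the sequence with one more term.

Rewriting the 21 symbols of vbvbvbvbvbvbvbvbvbvbv one by one yields bvb v bvb v bvb v bvb v bvb v bvb v bvb v bvb v bvb v bvb v bvb; concatenated:

bvbvbvbvbvbvbvbvbvbvbvbvbvbvbvbvbvbvbvbvbvb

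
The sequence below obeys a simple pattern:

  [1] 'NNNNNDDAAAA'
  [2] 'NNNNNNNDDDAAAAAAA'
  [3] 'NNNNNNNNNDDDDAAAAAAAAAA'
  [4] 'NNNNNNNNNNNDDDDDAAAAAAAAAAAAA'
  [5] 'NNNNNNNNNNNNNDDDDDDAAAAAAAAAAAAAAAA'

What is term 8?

The n-th term is 2n+3 N's then n+1 D's then 3n+1 A's (n = 1, 2, …).
At n = 8 the blocks have lengths 19, 9, 25.

NNNNNNNNNNNNNNNNNNNDDDDDDDDDAAAAAAAAAAAAAAAAAAAAAAAAA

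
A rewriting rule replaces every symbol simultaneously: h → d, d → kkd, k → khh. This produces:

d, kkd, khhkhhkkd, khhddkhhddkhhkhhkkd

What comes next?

Rewriting the 19 symbols of khhddkhhddkhhkhhkkd one by one yields khh d d kkd kkd khh d d kkd kkd khh d d khh d d khh khh kkd; concatenated:

khhddkkdkkdkhhddkkdkkdkhhddkhhddkhhkhhkkd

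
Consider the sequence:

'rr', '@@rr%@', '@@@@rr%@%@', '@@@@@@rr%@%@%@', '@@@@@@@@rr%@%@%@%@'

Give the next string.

Every step adds @@ to the front and %@ to the end of the previous string.
One more step from @@@@@@@@rr%@%@%@%@ gives the answer.

@@@@@@@@@@rr%@%@%@%@%@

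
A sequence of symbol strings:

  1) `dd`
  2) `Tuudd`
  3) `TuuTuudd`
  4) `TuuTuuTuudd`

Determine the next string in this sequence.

Each term is the previous one with Tuu prepended.
One more step from TuuTuuTuudd gives the answer.

TuuTuuTuuTuudd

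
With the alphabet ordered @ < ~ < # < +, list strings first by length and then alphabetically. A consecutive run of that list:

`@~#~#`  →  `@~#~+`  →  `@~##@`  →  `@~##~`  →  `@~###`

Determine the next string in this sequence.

Treat @~### as a base-4 numeral over the given alphabet and add one, carrying through any trailing +'s.

@~##+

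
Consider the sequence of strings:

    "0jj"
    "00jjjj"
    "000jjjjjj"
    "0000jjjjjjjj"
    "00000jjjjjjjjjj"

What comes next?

Term n consists of n 0's, followed by 2n j's (n = 1, 2, …).
At n = 6 the blocks have lengths 6, 12.

000000jjjjjjjjjjjj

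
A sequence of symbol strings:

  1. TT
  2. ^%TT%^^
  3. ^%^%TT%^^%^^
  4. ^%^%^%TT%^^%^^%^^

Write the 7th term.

^%^%^%^%^%^%TT%^^%^^%^^%^^%^^%^^

Each term wraps the previous one in ^% on the left and %^^ on the right.
From ^%^%^%TT%^^%^^%^^, 3 further steps: ^%^%^%TT%^^%^^%^^ → ^%^%^%^%TT%^^%^^%^^%^^ → ^%^%^%^%^%TT%^^%^^%^^%^^%^^ → (answer).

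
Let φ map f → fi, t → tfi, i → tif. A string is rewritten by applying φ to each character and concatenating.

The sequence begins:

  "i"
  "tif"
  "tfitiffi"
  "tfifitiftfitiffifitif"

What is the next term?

tfifitiffitiftfitiffitfifitiftfitiffifitiffitiftfitiffi

Applying the rule to each of the 21 symbols of tfifitiftfitiffifitif gives the pieces tfi fi tif fi tif tfi tif fi tfi fi tif tfi tif fi fi tif fi tif tfi tif fi, which concatenate to the answer.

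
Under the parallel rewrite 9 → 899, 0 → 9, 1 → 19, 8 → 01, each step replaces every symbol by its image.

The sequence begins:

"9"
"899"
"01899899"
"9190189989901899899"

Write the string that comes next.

φ(9190189989901899899) expands symbol-by-symbol to 899 19 899 9 19 01 899 899 01 899 899 9 19 01 899 899 01 899 899; joining the 19 pieces gives the next term.

8991989991901899899018998999190189989901899899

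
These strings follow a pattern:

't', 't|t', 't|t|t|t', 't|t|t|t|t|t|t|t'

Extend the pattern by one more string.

t|t|t|t|t|t|t|t|t|t|t|t|t|t|t|t

Each string is two copies of the previous one joined by '|'.
One more doubling of t|t|t|t|t|t|t|t gives the answer.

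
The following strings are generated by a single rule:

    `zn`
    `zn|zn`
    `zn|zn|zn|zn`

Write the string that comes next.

zn|zn|zn|zn|zn|zn|zn|zn

Every step duplicates the string with '|' between the halves.
One more doubling of zn|zn|zn|zn gives the answer.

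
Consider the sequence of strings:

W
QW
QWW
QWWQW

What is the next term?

This is a Fibonacci-style word recurrence s(k) = s(k−1)·s(k−2): e.g. QW·W = QWW.
The next term joins QWWQW and QWW.

QWWQWQWW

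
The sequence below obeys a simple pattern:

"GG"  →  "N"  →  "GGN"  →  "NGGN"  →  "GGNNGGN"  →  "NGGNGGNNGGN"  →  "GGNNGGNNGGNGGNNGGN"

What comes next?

NGGNGGNNGGNGGNNGGNNGGNGGNNGGN

This is a Fibonacci-style word recurrence s(k) = s(k−2)·s(k−1): e.g. GG·N = GGN.
Continuing: NGGNGGNNGGN · GGNNGGNNGGNGGNNGGN gives term 8.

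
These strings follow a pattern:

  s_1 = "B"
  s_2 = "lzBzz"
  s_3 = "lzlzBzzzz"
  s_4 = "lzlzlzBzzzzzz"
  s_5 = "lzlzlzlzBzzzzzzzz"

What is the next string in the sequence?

lzlzlzlzlzBzzzzzzzzzz

s(k+1) = lz·s(k)·zz, so each term gains lz as a prefix and zz as a suffix.
So the next term is lz·lzlzlzlzBzzzzzzzz·zz.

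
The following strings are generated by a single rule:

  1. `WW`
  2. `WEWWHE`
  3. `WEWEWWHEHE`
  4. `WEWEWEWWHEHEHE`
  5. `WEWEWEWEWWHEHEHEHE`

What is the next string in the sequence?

s(k+1) = WE·s(k)·HE, so each term gains WE as a prefix and HE as a suffix.
So the next term is WE·WEWEWEWEWWHEHEHEHE·HE.

WEWEWEWEWEWWHEHEHEHEHE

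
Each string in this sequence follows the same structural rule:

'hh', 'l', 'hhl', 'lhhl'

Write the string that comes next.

hhllhhl

This is a Fibonacci-style word recurrence s(k) = s(k−2)·s(k−1): e.g. hh·l = hhl.
The next term joins hhl and lhhl.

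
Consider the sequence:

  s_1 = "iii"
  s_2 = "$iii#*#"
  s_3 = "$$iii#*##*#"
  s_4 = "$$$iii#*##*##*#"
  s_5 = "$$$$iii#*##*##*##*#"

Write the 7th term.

s(k+1) = $·s(k)·#*#, so each term gains $ as a prefix and #*# as a suffix.
From $$$$iii#*##*##*##*#, 2 further steps: $$$$iii#*##*##*##*# → $$$$$iii#*##*##*##*##*# → (answer).

$$$$$$iii#*##*##*##*##*##*#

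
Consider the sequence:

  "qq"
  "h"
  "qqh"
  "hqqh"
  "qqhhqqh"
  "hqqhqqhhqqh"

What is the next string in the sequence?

qqhhqqhhqqhqqhhqqh

This is a Fibonacci-style word recurrence s(k) = s(k−2)·s(k−1): e.g. qq·h = qqh.
Continuing: qqhhqqh · hqqhqqhhqqh gives term 7.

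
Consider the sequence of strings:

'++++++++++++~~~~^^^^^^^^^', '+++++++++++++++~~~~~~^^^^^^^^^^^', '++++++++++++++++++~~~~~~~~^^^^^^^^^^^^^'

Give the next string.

+++++++++++++++++++++~~~~~~~~~~^^^^^^^^^^^^^^^

Reading off run lengths: + runs 12, 15, 18; ~ runs 4, 6, 8; ^ runs 9, 11, 13 — each is linear in n, where the shown terms are n = 3, 4, 5.
Setting n = 6 gives 21, 10, 15 characters in each block.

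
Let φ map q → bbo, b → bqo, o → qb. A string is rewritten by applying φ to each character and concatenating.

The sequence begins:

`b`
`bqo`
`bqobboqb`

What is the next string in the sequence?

Expanding bqobboqb: b→bqo, q→bbo, o→qb, b→bqo, b→bqo, o→qb, q→bbo, b→bqo. Concatenated: bqo bbo qb bqo bqo qb bbo bqo.

bqobboqbbqobqoqbbbobqo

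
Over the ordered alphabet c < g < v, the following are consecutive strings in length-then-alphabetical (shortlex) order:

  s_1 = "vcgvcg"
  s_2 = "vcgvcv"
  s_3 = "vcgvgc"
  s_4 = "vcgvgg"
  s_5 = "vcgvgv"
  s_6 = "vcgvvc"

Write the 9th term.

Advancing 3 positions from vcgvvc through vcgvvc → vcgvvg → vcgvvv reaches term 9.

vcvccc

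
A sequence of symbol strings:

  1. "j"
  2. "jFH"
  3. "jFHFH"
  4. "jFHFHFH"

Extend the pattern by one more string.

The strings grow by a fixed suffix FH each time.
One more step from jFHFHFH gives the answer.

jFHFHFHFH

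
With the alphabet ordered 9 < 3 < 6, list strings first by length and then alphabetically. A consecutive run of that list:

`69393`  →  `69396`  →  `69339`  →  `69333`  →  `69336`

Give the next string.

Treat 69336 as a base-3 numeral over the given alphabet and add one, carrying through any trailing 6's.

69369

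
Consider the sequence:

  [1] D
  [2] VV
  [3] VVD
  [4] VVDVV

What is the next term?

This is a Fibonacci-style word recurrence s(k) = s(k−1)·s(k−2): e.g. VV·D = VVD.
Continuing: VVDVV · VVD gives term 5.

VVDVVVVD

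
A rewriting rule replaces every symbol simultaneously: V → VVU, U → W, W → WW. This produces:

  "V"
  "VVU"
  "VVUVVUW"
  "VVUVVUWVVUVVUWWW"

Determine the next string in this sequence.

Replace each of the 16 characters of VVUVVUWVVUVVUWWW in place — VVU VVU W VVU VVU W WW VVU VVU W VVU VVU W WW WW WW — and concatenate.

VVUVVUWVVUVVUWWWVVUVVUWVVUVVUWWWWWWW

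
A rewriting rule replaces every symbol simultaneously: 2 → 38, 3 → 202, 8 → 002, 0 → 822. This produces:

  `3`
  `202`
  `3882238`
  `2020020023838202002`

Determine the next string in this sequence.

38822388228223882282238202002202002388223882282238

φ(2020020023838202002) expands symbol-by-symbol to 38 822 38 822 822 38 822 822 38 202 002 202 002 38 822 38 822 822 38; joining the 19 pieces gives the next term.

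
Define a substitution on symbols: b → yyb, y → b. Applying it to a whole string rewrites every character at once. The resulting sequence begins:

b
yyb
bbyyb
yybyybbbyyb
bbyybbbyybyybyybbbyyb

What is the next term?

Rewriting the 21 symbols of bbyybbbyybyybyybbbyyb one by one yields yyb yyb b b yyb yyb yyb b b yyb b b yyb b b yyb yyb yyb b b yyb; concatenated:

yybyybbbyybyybyybbbyybbbyybbbyybyybyybbbyyb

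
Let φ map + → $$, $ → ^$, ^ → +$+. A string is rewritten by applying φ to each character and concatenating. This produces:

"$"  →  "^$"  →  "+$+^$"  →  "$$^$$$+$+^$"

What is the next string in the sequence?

Expanding $$^$$$+$+^$: $→^$, $→^$, ^→+$+, $→^$, $→^$, $→^$, +→$$, $→^$, +→$$, ^→+$+, $→^$. Concatenated: ^$ ^$ +$+ ^$ ^$ ^$ $$ ^$ $$ +$+ ^$.

^$^$+$+^$^$^$$$^$$$+$+^$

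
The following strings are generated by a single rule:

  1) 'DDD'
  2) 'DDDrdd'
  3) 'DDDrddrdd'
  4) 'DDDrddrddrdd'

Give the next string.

Every step adds rdd to the end: s(k+1) = s(k)·rdd.
So the next term is DDDrddrddrdd·rdd.

DDDrddrddrddrdd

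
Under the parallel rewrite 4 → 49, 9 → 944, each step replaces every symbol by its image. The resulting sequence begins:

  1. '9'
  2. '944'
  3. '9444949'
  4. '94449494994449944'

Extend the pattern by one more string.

φ(94449494994449944) expands symbol-by-symbol to 944 49 49 49 944 49 944 49 944 944 49 49 49 944 944 49 49; joining the 17 pieces gives the next term.

94449494994449944499449444949499449444949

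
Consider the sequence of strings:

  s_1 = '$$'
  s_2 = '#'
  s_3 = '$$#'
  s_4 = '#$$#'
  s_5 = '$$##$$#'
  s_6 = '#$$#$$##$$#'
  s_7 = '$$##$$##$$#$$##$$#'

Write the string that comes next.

#$$#$$##$$#$$##$$##$$#$$##$$#

Each term (from the third on) is the two preceding terms concatenated in order: term 3 = $$·# = $$#.
Continuing: #$$#$$##$$# · $$##$$##$$#$$##$$# gives term 8.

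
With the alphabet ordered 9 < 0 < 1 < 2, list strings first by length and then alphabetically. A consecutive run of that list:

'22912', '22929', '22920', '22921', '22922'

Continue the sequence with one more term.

The successor of 22922 increments the rightmost position that isn't already 2 and resets every position after it to 9.

22099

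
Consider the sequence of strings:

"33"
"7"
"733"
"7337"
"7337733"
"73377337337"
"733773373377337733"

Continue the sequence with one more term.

73377337337733773373377337337

This is a Fibonacci-style word recurrence s(k) = s(k−1)·s(k−2): e.g. 7·33 = 733.
So term 8 is 733773373377337733·73377337337.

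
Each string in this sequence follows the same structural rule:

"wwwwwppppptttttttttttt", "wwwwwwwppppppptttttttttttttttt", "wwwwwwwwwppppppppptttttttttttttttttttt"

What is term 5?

Reading off run lengths: w runs 5, 7, 9; p runs 5, 7, 9; t runs 12, 16, 20 — each is linear in n, where the shown terms are n = 3, 4, 5.
For term 5, n = 7, so the run lengths are 13, 13, 28.

wwwwwwwwwwwwwppppppppppppptttttttttttttttttttttttttttt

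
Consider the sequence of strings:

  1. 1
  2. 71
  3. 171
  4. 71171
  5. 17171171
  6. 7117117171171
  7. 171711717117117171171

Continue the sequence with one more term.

Each term (from the third on) is the two preceding terms concatenated in order: term 3 = 1·71 = 171.
The next term joins 7117117171171 and 171711717117117171171.

7117117171171171711717117117171171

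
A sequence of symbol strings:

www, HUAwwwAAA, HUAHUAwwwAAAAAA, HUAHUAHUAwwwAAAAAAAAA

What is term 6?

Every step adds HUA to the front and AAA to the end of the previous string.
From HUAHUAHUAwwwAAAAAAAAA, 2 further steps: HUAHUAHUAwwwAAAAAAAAA → HUAHUAHUAHUAwwwAAAAAAAAAAAA → (answer).

HUAHUAHUAHUAHUAwwwAAAAAAAAAAAAAAA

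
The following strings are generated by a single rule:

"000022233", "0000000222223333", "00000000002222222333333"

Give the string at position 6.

Reading off run lengths: 0 runs 4, 7, 10; 2 runs 3, 5, 7; 3 runs 2, 4, 6 — each is linear in n, where the shown terms are n = 2, 3, 4.
Setting n = 7 gives 19, 13, 12 characters in each block.

00000000000000000002222222222222333333333333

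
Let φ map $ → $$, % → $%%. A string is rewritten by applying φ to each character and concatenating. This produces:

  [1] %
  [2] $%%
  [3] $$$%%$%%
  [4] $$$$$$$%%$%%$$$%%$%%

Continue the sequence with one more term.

$$$$$$$$$$$$$$$%%$%%$$$%%$%%$$$$$$$%%$%%$$$%%$%%

Replace each of the 20 characters of $$$$$$$%%$%%$$$%%$%% in place — $$ $$ $$ $$ $$ $$ $$ $%% $%% $$ $%% $%% $$ $$ $$ $%% $%% $$ $%% $%% — and concatenate.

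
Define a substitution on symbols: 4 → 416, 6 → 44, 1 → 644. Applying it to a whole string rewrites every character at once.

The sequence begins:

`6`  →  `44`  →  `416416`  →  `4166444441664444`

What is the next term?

41664444444164164164164166444444416416416416

Replace each of the 16 characters of 4166444441664444 in place — 416 644 44 44 416 416 416 416 416 644 44 44 416 416 416 416 — and concatenate.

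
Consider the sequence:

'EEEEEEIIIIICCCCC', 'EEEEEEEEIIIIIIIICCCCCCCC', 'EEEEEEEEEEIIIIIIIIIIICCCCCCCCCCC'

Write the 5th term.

Term n consists of 2n+2 E's, followed by 3n-1 I's, followed by 3n-1 C's, where the shown terms are n = 2, 3, 4.
Setting n = 6 gives 14, 17, 17 characters in each block.

EEEEEEEEEEEEEEIIIIIIIIIIIIIIIIICCCCCCCCCCCCCCCCC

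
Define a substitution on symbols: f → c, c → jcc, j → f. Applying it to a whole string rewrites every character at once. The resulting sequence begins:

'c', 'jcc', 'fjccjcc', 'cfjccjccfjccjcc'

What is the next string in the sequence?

Rewriting the 15 symbols of cfjccjccfjccjcc one by one yields jcc c f jcc jcc f jcc jcc c f jcc jcc f jcc jcc; concatenated:

jcccfjccjccfjccjcccfjccjccfjccjcc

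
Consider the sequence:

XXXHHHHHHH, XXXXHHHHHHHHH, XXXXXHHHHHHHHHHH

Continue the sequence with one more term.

The n-th term is n X's then 2n+1 H's, where the shown terms are n = 3, 4, 5.
Setting n = 6 gives 6, 13 characters in each block.

XXXXXXHHHHHHHHHHHHH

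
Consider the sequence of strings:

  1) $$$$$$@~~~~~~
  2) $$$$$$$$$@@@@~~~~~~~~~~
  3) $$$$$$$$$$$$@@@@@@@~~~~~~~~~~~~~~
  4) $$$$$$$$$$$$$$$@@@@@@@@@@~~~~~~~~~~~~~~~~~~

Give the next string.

$$$$$$$$$$$$$$$$$$@@@@@@@@@@@@@~~~~~~~~~~~~~~~~~~~~~~

Reading off run lengths: $ runs 6, 9, 12, 15; @ runs 1, 4, 7, 10; ~ runs 6, 10, 14, 18 — each is linear in n (n = 1, 2, …).
At n = 5 the blocks have lengths 18, 13, 22.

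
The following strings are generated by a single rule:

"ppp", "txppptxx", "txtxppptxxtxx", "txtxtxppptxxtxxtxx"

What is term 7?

txtxtxtxtxtxppptxxtxxtxxtxxtxxtxx

Every step adds tx to the front and txx to the end of the previous string.
From txtxtxppptxxtxxtxx, 3 further steps: txtxtxppptxxtxxtxx → txtxtxtxppptxxtxxtxxtxx → txtxtxtxtxppptxxtxxtxxtxxtxx → (answer).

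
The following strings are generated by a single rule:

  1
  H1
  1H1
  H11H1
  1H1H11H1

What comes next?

Each term (from the third on) is the two preceding terms concatenated in order: term 3 = 1·H1 = 1H1.
Continuing: H11H1 · 1H1H11H1 gives term 6.

H11H11H1H11H1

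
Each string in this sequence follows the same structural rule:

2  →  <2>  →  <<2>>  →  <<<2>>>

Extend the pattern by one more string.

Every step adds < to the front and > to the end of the previous string.
Applying this once more to <<<2>>>:

<<<<2>>>>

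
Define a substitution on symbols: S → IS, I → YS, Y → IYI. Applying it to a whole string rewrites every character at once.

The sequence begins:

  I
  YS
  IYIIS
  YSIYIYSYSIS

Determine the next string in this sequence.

Rewriting each symbol of YSIYIYSYSIS: Y→IYI, S→IS, I→YS, Y→IYI, I→YS, Y→IYI, S→IS, Y→IYI, S→IS, I→YS, S→IS, which concatenates to IYI IS YS IYI YS IYI IS IYI IS YS IS.

IYIISYSIYIYSIYIISIYIISYSIS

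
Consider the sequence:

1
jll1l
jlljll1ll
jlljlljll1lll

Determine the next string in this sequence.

s(k+1) = jll·s(k)·l, so each term gains jll as a prefix and l as a suffix.
Applying this once more to jlljlljll1lll:

jlljlljlljll1llll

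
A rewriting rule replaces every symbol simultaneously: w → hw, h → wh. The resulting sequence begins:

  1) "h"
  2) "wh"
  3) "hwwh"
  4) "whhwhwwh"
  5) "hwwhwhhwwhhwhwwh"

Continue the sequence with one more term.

whhwhwwhhwwhwhhwhwwhwhhwwhhwhwwh

Replace each of the 16 characters of hwwhwhhwwhhwhwwh in place — wh hw hw wh hw wh wh hw hw wh wh hw wh hw hw wh — and concatenate.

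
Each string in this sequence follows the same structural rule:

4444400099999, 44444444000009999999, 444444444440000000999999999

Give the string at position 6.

444444444444444444440000000000000999999999999999

Each string has the form 4^{3n+2} 0^{2n+1} 9^{2n+3} (n = 1, 2, …).
Setting n = 6 gives 20, 13, 15 characters in each block.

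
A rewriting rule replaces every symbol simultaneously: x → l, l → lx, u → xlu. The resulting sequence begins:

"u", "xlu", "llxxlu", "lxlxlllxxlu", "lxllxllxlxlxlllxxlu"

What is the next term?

lxllxlxllxlxllxllxllxlxlxlllxxlu

Replace each of the 19 characters of lxllxllxlxlxlllxxlu in place — lx l lx lx l lx lx l lx l lx l lx lx lx l l lx xlu — and concatenate.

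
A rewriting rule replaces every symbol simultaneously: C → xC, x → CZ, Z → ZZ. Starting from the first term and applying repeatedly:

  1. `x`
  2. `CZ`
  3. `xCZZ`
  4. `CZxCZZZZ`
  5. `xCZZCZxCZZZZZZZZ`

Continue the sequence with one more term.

Applying the rule to each of the 16 symbols of xCZZCZxCZZZZZZZZ gives the pieces CZ xC ZZ ZZ xC ZZ CZ xC ZZ ZZ ZZ ZZ ZZ ZZ ZZ ZZ, which concatenate to the answer.

CZxCZZZZxCZZCZxCZZZZZZZZZZZZZZZZ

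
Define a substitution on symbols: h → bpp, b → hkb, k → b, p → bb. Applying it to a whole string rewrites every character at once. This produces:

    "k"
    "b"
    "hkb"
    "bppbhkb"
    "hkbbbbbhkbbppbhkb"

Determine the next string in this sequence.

Replace each of the 17 characters of hkbbbbbhkbbppbhkb in place — bpp b hkb hkb hkb hkb hkb bpp b hkb hkb bb bb hkb bpp b hkb — and concatenate.

bppbhkbhkbhkbhkbhkbbppbhkbhkbbbbbhkbbppbhkb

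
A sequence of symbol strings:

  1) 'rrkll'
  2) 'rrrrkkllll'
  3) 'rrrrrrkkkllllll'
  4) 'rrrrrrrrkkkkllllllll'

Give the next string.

The n-th term is 2n r's then n k's then 2n l's (n = 1, 2, …).
For the next term, n = 5, so the run lengths are 10, 5, 10.

rrrrrrrrrrkkkkkllllllllll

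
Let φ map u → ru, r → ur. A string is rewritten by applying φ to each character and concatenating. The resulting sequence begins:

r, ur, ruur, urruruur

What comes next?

Apply φ to urruruur symbol by symbol: u→ru, r→ur, r→ur, u→ru, r→ur, u→ru, u→ru, r→ur; joined: ru ur ur ru ur ru ru ur.

ruururruurruruur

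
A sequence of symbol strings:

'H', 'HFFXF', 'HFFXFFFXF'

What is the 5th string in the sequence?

The strings grow by a fixed suffix FFXF each time.
From HFFXFFFXF, 2 further steps: HFFXFFFXF → HFFXFFFXFFFXF → (answer).

HFFXFFFXFFFXFFFXF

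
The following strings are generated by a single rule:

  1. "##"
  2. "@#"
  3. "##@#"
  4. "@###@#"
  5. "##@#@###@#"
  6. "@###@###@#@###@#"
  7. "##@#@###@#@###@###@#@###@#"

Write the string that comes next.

This is a Fibonacci-style word recurrence s(k) = s(k−2)·s(k−1): e.g. ##·@# = ##@#.
So term 8 is @###@###@#@###@#·##@#@###@#@###@###@#@###@#.

@###@###@#@###@###@#@###@#@###@###@#@###@#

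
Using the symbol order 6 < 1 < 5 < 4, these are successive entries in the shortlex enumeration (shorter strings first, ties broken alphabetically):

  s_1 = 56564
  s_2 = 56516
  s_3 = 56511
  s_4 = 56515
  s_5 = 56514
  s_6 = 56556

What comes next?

56551

Treat 56556 as a base-4 numeral over the given alphabet and add one, carrying through any trailing 4's.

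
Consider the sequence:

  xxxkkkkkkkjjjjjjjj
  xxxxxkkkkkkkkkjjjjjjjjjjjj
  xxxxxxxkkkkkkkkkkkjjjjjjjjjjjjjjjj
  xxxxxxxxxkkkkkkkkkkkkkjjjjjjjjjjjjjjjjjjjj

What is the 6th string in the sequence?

xxxxxxxxxxxxxkkkkkkkkkkkkkkkkkjjjjjjjjjjjjjjjjjjjjjjjjjjjj

Term n consists of 2n-1 x's, followed by 2n+3 k's, followed by 4n j's, where the shown terms are n = 2, 3, 4, 5.
Setting n = 7 gives 13, 17, 28 characters in each block.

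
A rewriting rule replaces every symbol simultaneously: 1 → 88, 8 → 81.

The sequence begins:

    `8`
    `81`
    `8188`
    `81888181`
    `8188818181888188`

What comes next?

φ(8188818181888188) expands symbol-by-symbol to 81 88 81 81 81 88 81 88 81 88 81 81 81 88 81 81; joining the 16 pieces gives the next term.

81888181818881888188818181888181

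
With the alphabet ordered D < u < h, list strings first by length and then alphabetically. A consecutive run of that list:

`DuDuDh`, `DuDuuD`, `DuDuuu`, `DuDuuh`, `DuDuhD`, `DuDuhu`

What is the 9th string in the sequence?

Stepping forward 3 times from DuDuhu: DuDuhu → DuDuhh → DuDhDD, then the target.

DuDhDu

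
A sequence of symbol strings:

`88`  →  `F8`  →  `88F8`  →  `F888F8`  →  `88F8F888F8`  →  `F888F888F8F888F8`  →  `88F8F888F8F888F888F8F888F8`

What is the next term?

F888F888F8F888F888F8F888F8F888F888F8F888F8

Each term (from the third on) is the two preceding terms concatenated in order: term 3 = 88·F8 = 88F8.
Continuing: F888F888F8F888F8 · 88F8F888F8F888F888F8F888F8 gives term 8.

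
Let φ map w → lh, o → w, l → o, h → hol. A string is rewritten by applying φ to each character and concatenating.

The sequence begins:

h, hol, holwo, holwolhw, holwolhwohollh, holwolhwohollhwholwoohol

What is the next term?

φ(holwolhwohollhwholwoohol) expands symbol-by-symbol to hol w o lh w o hol lh w hol w o o hol lh hol w o lh w w hol w o; joining the 24 pieces gives the next term.

holwolhwohollhwholwoohollhholwolhwwholwo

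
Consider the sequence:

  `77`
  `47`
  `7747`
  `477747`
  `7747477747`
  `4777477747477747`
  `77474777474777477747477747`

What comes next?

Each term (from the third on) is the two preceding terms concatenated in order: term 3 = 77·47 = 7747.
Continuing: 4777477747477747 · 77474777474777477747477747 gives term 8.

477747774747774777474777474777477747477747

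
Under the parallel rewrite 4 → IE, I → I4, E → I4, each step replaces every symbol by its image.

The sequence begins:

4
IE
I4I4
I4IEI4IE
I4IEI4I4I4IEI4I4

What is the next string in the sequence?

I4IEI4I4I4IEI4IEI4IEI4I4I4IEI4IE

φ(I4IEI4I4I4IEI4I4) expands symbol-by-symbol to I4 IE I4 I4 I4 IE I4 IE I4 IE I4 I4 I4 IE I4 IE; joining the 16 pieces gives the next term.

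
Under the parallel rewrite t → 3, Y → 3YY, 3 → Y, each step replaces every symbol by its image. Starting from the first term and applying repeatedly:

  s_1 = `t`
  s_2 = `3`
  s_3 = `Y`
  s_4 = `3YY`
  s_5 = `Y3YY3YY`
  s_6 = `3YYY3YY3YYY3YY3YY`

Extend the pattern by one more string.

Replace each of the 17 characters of 3YYY3YY3YYY3YY3YY in place — Y 3YY 3YY 3YY Y 3YY 3YY Y 3YY 3YY 3YY Y 3YY 3YY Y 3YY 3YY — and concatenate.

Y3YY3YY3YYY3YY3YYY3YY3YY3YYY3YY3YYY3YY3YY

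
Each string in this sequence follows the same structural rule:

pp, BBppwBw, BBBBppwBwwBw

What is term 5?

Every step adds BB to the front and wBw to the end of the previous string.
From BBBBppwBwwBw, 2 further steps: BBBBppwBwwBw → BBBBBBppwBwwBwwBw → (answer).

BBBBBBBBppwBwwBwwBwwBw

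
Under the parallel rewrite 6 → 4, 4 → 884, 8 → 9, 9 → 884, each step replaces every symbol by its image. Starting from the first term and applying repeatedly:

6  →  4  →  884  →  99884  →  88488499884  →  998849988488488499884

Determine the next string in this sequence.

Replace each of the 21 characters of 998849988488488499884 in place — 884 884 9 9 884 884 884 9 9 884 9 9 884 9 9 884 884 884 9 9 884 — and concatenate.

8848849988488488499884998849988488488499884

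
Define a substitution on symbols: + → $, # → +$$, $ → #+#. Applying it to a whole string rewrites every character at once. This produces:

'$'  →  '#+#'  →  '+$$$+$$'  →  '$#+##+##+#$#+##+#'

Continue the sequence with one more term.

#+#+$$$+$$+$$$+$$+$$$+$$#+#+$$$+$$+$$$+$$

Replace each of the 17 characters of $#+##+##+#$#+##+# in place — #+# +$$ $ +$$ +$$ $ +$$ +$$ $ +$$ #+# +$$ $ +$$ +$$ $ +$$ — and concatenate.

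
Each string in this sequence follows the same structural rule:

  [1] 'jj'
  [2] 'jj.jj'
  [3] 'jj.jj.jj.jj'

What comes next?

Each string is two copies of the previous one joined by '.'.
So the next term is two copies of jj.jj.jj.jj with '.' between the halves.

jj.jj.jj.jj.jj.jj.jj.jj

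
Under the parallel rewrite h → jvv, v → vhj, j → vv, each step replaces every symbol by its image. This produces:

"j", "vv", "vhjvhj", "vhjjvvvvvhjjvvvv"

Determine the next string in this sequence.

Applying the rule to each of the 16 symbols of vhjjvvvvvhjjvvvv gives the pieces vhj jvv vv vv vhj vhj vhj vhj vhj jvv vv vv vhj vhj vhj vhj, which concatenate to the answer.

vhjjvvvvvvvhjvhjvhjvhjvhjjvvvvvvvhjvhjvhjvhj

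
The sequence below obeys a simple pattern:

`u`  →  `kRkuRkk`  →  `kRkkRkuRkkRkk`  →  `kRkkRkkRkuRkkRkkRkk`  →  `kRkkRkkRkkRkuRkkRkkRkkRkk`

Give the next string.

kRkkRkkRkkRkkRkuRkkRkkRkkRkkRkk

Every step adds kRk to the front and Rkk to the end of the previous string.
One more step from kRkkRkkRkkRkuRkkRkkRkkRkk gives the answer.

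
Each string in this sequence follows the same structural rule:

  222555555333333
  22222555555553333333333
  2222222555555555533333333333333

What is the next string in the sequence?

Term n consists of 2n-1 2's, followed by 2n+2 5's, followed by 4n-2 3's, where the shown terms are n = 2, 3, 4.
For the next term, n = 5, so the run lengths are 9, 12, 18.

222222222555555555555333333333333333333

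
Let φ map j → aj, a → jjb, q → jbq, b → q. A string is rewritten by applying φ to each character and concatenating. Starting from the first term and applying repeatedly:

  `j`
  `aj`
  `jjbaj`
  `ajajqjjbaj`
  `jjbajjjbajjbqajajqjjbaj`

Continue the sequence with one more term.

Rewriting the 23 symbols of jjbajjjbajjbqajajqjjbaj one by one yields aj aj q jjb aj aj aj q jjb aj aj q jbq jjb aj jjb aj jbq aj aj q jjb aj; concatenated:

ajajqjjbajajajqjjbajajqjbqjjbajjjbajjbqajajqjjbaj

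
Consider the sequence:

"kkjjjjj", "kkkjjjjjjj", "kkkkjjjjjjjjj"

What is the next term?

Each string has the form k^{n} j^{2n+1}, where the shown terms are n = 2, 3, 4.
Setting n = 5 gives 5, 11 characters in each block.

kkkkkjjjjjjjjjjj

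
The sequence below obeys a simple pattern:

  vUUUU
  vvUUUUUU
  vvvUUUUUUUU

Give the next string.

Reading off run lengths: v runs 1, 2, 3; U runs 4, 6, 8 — each is linear in n, where the shown terms are n = 2, 3, 4.
For the next term, n = 5, so the run lengths are 4, 10.

vvvvUUUUUUUUUU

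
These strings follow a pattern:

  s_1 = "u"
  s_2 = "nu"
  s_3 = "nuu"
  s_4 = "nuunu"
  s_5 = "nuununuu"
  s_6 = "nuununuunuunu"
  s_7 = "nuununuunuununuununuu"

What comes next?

This is a Fibonacci-style word recurrence s(k) = s(k−1)·s(k−2): e.g. nu·u = nuu.
The next term joins nuununuunuununuununuu and nuununuunuunu.

nuununuunuununuununuunuununuunuunu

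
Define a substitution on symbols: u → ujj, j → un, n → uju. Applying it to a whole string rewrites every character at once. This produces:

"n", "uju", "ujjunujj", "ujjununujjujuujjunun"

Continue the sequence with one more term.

Applying the rule to each of the 20 symbols of ujjununujjujuujjunun gives the pieces ujj un un ujj uju ujj uju ujj un un ujj un ujj ujj un un ujj uju ujj uju, which concatenate to the answer.

ujjununujjujuujjujuujjununujjunujjujjununujjujuujjuju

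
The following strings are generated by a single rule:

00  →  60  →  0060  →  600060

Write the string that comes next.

Each term (from the third on) is the two preceding terms concatenated in order: term 3 = 00·60 = 0060.
The next term joins 0060 and 600060.

0060600060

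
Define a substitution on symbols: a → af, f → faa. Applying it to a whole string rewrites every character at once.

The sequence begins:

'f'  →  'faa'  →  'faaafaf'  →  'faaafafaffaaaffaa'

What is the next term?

faaafafaffaaaffaaaffaafaaafafaffaafaaafaf

Applying the rule to each of the 17 symbols of faaafafaffaaaffaa gives the pieces faa af af af faa af faa af faa faa af af af faa faa af af, which concatenate to the answer.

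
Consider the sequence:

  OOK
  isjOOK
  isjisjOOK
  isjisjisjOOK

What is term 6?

Each term is the previous one with isj prepended.
From isjisjisjOOK, 2 further steps: isjisjisjOOK → isjisjisjisjOOK → (answer).

isjisjisjisjisjOOK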